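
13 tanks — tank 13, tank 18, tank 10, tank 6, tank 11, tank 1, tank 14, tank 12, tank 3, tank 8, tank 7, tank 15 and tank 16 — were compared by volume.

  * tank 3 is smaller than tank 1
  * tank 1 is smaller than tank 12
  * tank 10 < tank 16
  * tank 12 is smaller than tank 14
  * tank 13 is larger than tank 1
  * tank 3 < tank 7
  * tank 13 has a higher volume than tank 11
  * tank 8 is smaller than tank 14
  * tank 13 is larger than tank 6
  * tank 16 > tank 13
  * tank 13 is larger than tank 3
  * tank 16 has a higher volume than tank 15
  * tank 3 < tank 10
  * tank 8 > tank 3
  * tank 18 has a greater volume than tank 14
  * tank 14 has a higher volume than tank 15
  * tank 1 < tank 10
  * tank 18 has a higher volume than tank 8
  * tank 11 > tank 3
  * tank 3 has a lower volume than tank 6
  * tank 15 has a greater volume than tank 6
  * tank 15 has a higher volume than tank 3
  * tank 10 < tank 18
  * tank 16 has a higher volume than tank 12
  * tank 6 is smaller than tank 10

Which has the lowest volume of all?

tank 3

tank 6 is not least since tank 3 < tank 6; tank 11 is not least since tank 3 < tank 11; tank 1 is not least since tank 3 < tank 1; tank 13 is not least since tank 1 < tank 13; tank 8 is not least since tank 3 < tank 8; tank 15 is not least since tank 6 < tank 15; tank 12 is not least since tank 1 < tank 12; tank 10 is not least since tank 3 < tank 10; tank 14 is not least since tank 8 < tank 14; tank 18 is not least since tank 8 < tank 18; tank 16 is not least since tank 15 < tank 16; tank 7 is not least since tank 3 < tank 7.
Only tank 3 has nothing below it, so tank 3 is the lowest volume.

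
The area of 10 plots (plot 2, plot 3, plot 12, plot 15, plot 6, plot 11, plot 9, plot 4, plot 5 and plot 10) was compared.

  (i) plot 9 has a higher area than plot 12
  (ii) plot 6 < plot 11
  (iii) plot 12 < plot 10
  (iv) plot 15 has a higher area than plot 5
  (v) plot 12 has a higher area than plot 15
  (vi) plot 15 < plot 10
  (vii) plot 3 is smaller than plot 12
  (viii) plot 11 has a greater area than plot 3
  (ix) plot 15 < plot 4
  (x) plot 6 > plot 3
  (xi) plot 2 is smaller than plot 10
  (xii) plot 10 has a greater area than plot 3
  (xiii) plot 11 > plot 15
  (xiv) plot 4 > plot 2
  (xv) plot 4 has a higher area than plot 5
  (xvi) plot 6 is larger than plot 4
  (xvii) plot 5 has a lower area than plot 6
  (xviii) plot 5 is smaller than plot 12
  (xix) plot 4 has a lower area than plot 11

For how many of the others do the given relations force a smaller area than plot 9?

From plot 9 the given relations immediately reach plot 12.
From those, plot 5, plot 15, plot 3 — 4 in total.
No other element is forced below plot 9 by the given relations, so the count is 4.

4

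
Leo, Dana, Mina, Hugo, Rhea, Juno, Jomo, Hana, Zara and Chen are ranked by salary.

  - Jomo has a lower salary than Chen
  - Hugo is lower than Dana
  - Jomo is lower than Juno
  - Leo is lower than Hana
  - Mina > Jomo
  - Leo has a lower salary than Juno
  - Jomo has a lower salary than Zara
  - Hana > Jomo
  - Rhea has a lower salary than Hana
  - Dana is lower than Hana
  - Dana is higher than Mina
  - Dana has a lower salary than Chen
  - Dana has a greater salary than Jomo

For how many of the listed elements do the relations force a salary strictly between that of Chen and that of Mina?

Chaining upward from Mina reaches: Dana, Hana.
Chaining downward from Chen reaches: Jomo, Hugo, Dana.
Strictly between Mina and Chen are those in both lists: Dana — 1 element.

1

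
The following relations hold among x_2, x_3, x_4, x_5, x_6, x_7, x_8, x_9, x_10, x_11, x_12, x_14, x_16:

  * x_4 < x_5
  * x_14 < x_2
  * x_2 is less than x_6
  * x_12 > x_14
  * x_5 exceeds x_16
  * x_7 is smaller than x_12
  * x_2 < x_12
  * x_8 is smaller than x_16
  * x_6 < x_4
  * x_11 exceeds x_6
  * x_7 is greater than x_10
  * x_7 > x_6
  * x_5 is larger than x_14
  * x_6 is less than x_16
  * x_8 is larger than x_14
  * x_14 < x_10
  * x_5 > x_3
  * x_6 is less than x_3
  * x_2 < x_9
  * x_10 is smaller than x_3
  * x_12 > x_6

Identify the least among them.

x_14

x_2 is not least since x_14 < x_2; x_8 is not least since x_14 < x_8; x_6 is not least since x_2 < x_6; x_10 is not least since x_14 < x_10; x_16 is not least since x_8 < x_16; x_4 is not least since x_6 < x_4; x_3 is not least since x_6 < x_3; x_7 is not least since x_10 < x_7; x_11 is not least since x_6 < x_11; x_5 is not least since x_16 < x_5; x_9 is not least since x_2 < x_9; x_12 is not least since x_7 < x_12.
Only x_14 has nothing below it, so x_14 is the least.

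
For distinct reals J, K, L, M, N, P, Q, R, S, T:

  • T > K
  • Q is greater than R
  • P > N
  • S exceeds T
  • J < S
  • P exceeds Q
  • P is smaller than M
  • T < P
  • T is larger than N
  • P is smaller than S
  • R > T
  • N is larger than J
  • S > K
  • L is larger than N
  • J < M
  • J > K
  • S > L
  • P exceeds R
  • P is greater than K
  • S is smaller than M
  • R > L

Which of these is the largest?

M

K is not greatest since K < S; J is not greatest since J < M; N is not greatest since N < L; T is not greatest since T < P; L is not greatest since L < R; R is not greatest since R < P; Q is not greatest since Q < P; P is not greatest since P < M; S is not greatest since S < M.
Only M has nothing above it, so M is the largest.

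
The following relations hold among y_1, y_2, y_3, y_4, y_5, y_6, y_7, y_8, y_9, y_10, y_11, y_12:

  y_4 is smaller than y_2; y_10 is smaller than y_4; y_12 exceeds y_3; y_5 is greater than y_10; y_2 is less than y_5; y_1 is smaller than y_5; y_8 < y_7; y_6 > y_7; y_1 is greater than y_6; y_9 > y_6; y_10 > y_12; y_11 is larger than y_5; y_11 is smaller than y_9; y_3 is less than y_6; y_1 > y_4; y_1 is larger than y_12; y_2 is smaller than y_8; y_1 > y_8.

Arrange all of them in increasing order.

Each adjacent pair is fixed by a given relation: y_3 < y_12; y_12 < y_10; y_10 < y_4; y_4 < y_2; y_2 < y_8; y_8 < y_7; y_7 < y_6; y_6 < y_1; y_1 < y_5; y_5 < y_11; y_11 < y_9. Chaining them end to end gives the full order.

y_3 < y_12 < y_10 < y_4 < y_2 < y_8 < y_7 < y_6 < y_1 < y_5 < y_11 < y_9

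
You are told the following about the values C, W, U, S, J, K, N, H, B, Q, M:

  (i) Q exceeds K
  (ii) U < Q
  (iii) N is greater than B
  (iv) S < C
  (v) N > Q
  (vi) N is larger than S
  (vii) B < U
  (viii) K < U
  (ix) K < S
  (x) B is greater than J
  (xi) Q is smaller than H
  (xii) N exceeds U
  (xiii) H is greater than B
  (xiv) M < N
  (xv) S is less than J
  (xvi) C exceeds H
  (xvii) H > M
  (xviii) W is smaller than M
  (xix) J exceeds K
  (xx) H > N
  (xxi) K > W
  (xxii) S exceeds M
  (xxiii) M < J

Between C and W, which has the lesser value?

W

The relevant relations are W < K; K < S; S < J; J < B; B < U; U < Q; Q < N; N < H; H < C.
Chaining these gives W < K < S < J < B < U < Q < N < H < C.
So W < C; W is the smaller of the two.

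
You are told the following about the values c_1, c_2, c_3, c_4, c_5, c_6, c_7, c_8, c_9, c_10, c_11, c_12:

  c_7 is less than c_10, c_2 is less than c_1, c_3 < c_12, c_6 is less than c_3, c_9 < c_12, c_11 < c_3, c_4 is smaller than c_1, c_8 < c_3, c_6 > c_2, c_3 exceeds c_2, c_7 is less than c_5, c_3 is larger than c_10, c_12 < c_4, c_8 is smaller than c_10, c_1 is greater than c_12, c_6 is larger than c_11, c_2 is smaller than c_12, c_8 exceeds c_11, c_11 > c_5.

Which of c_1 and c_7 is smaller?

Link the given pairs in sequence: c_7 < c_5; c_5 < c_11; c_11 < c_8; c_8 < c_3; c_3 < c_12; c_12 < c_4; c_4 < c_1.
Together: c_7 < c_5 < c_11 < c_8 < c_3 < c_12 < c_4 < c_1.
So c_7 < c_1; c_7 is the smaller of the two.

c_7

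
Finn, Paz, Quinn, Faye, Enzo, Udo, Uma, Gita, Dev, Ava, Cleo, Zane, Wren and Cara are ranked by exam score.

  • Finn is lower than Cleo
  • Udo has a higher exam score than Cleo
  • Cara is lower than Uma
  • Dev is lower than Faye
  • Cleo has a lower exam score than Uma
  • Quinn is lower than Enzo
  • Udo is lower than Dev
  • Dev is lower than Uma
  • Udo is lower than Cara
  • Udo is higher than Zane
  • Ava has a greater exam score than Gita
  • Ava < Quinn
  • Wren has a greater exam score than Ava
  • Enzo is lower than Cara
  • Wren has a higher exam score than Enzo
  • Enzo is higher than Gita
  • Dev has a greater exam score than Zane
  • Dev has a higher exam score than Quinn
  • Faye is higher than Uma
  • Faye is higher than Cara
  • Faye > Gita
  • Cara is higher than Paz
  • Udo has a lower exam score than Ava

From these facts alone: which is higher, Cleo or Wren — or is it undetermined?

Wren

The relevant relations are Cleo < Udo; Udo < Ava; Ava < Quinn; Quinn < Enzo; Enzo < Wren.
Chaining these gives Cleo < Udo < Ava < Quinn < Enzo < Wren.
So Wren is higher.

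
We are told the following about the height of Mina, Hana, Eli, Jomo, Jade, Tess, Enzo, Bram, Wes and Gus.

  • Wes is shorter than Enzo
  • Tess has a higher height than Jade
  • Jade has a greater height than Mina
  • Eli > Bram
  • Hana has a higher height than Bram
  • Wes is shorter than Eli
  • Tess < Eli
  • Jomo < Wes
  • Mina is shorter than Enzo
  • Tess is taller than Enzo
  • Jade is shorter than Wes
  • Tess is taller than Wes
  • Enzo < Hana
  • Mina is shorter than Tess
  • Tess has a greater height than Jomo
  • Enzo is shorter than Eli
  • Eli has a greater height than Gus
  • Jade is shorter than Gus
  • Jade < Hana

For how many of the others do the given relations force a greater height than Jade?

Directly above Jade: Wes, Gus, Hana, Tess.
One step further: Enzo, Eli (6 so far).
Nothing else is reachable above Jade; 6 in all.

6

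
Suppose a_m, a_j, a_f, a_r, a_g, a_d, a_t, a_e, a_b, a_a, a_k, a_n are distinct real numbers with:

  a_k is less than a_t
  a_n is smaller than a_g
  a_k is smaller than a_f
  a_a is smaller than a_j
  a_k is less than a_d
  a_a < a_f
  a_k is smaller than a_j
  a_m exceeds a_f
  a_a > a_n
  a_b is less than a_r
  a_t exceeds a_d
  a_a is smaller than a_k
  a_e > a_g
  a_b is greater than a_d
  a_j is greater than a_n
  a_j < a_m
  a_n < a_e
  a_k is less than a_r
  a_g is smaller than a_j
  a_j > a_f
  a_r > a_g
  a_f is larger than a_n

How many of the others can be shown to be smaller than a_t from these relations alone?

Directly below a_t: a_k, a_d.
One step further: a_a (3 so far).
One step further: a_n (4 so far).
No other element is forced below a_t by the given relations, so the count is 4.

4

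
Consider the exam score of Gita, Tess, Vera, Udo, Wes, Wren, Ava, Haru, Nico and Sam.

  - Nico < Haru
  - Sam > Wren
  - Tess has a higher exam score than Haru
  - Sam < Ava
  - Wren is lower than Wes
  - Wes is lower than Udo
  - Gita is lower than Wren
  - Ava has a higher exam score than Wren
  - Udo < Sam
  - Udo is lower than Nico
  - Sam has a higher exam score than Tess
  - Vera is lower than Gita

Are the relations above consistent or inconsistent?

Every relation is compatible with Vera < Gita < Wren < Wes < Udo < Nico < Haru < Tess < Sam < Ava; the set is consistent.

consistent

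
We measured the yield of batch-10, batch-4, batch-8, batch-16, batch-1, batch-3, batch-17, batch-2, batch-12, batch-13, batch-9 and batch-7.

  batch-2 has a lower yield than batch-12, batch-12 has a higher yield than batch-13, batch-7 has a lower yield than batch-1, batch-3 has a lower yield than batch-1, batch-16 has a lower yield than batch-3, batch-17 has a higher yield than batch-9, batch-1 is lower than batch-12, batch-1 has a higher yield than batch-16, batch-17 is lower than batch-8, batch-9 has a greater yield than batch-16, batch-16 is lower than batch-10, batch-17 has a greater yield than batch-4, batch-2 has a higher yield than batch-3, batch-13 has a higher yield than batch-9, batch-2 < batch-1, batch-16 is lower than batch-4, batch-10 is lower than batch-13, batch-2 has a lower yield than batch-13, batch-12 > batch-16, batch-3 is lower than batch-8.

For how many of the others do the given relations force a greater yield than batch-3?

5

Directly above batch-3: batch-8, batch-2, batch-1.
One step further: batch-13, batch-12 (5 so far).
No other element is forced above batch-3 by the given relations, so the count is 5.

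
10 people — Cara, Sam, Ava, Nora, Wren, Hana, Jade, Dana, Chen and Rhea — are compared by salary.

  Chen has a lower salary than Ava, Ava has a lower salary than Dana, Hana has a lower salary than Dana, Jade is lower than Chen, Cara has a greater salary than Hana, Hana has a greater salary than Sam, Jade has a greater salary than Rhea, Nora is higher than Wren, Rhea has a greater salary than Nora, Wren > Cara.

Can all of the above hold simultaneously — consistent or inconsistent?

consistent

The single ordering Sam < Hana < Cara < Wren < Nora < Rhea < Jade < Chen < Ava < Dana satisfies every listed relation, so no contradiction arises.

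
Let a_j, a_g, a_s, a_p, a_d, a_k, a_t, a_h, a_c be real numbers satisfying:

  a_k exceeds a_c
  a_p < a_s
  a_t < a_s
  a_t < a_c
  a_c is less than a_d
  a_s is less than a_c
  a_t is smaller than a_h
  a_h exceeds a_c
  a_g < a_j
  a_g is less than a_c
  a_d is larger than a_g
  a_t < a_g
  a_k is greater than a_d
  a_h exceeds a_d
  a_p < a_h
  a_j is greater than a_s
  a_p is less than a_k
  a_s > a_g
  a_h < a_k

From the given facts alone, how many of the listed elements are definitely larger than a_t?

Directly above a_t: a_g, a_s, a_c, a_h.
One step further: a_j, a_d, a_k (7 so far).
Nothing else is reachable above a_t; 7 in all.

7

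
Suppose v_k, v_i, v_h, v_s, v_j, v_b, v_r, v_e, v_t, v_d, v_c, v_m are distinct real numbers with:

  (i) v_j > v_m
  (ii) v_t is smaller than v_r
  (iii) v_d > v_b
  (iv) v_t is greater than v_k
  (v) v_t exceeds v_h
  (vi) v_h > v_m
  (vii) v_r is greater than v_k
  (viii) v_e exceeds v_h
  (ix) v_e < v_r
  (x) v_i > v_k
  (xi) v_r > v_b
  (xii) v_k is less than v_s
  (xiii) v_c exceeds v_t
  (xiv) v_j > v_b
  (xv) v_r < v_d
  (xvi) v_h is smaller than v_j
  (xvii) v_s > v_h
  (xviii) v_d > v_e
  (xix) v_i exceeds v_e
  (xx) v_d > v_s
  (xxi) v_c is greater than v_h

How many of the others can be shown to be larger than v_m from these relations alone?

From v_m the given relations immediately reach v_h, v_j.
From those, v_t, v_s, v_e, v_c — 6 in total.
From those, v_r, v_i, v_d — 9 in total.
No other element is forced above v_m by the given relations, so the count is 9.

9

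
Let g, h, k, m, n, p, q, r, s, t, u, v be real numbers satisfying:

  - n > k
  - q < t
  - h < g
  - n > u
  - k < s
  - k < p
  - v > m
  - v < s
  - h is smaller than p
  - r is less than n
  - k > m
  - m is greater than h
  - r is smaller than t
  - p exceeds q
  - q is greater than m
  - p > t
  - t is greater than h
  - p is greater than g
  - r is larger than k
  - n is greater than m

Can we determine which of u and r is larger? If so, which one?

undetermined

Following every chain through u: above u we get n.
r is not reached, and no chain runs the other way from r to u.
So the given relations leave the order of u and r undetermined.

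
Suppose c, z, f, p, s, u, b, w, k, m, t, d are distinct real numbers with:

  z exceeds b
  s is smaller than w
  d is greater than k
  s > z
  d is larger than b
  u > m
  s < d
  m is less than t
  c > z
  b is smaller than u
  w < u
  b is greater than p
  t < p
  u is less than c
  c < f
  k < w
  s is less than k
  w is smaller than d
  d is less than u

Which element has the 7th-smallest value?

The consecutive relations fix a unique order: m < t < p < b < z < s < k < w < d < u < c < f.
The 7th smallest is k.

k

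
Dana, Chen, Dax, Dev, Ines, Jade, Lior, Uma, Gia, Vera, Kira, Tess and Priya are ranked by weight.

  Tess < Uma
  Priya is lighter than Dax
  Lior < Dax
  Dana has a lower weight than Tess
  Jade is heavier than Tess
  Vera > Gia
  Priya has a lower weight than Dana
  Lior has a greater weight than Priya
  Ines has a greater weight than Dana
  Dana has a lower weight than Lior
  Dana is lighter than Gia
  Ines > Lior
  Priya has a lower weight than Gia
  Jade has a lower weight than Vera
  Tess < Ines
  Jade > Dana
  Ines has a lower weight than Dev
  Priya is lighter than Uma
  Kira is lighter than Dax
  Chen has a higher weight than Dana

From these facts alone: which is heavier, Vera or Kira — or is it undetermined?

Following every chain through Kira: above Kira we get Dax.
Vera is not reached, and no chain runs the other way from Vera to Kira.
So the given relations leave the order of Kira and Vera undetermined.

undetermined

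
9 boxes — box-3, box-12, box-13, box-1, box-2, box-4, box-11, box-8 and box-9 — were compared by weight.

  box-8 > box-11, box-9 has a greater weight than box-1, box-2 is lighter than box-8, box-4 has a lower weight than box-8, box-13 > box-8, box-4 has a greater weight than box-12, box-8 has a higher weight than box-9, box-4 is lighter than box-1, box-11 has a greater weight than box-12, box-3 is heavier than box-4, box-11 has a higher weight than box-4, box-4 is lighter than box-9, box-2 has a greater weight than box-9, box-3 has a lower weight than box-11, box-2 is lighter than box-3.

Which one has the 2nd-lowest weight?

The consecutive relations fix a unique order: box-12 < box-4 < box-1 < box-9 < box-2 < box-3 < box-11 < box-8 < box-13.
Counting 2 from the smallest end gives box-4.

box-4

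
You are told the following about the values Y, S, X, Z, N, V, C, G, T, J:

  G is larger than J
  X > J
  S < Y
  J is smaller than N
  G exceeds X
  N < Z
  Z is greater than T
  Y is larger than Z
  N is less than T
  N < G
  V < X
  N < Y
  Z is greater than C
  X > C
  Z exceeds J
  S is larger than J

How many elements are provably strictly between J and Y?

4

The relations place J below Y. An element lies strictly between them when it is forced above J and also forced below Y.
Above J: {N, T, X, S, G, Z}. Below Y: {N, C, T, S, Z}.
Intersection: {N, T, S, Z} — 4.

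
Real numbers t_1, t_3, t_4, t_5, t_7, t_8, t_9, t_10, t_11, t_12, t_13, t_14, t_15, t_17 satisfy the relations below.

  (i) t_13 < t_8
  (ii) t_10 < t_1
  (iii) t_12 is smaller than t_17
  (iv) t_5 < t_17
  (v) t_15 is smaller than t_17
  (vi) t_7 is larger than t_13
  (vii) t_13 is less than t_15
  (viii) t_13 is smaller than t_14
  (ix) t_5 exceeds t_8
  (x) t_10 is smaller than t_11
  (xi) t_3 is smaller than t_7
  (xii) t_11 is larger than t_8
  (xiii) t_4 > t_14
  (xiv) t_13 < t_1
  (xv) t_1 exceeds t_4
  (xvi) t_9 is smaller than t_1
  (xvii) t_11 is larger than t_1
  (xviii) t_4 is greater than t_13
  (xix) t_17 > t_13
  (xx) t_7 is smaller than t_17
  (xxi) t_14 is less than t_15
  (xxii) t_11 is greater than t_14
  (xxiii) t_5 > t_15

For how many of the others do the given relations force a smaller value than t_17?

8

From t_17 the given relations immediately reach t_13, t_15, t_12, t_5, t_7.
From those, t_14, t_3, t_8 — 8 in total.
No other element is forced below t_17 by the given relations, so the count is 8.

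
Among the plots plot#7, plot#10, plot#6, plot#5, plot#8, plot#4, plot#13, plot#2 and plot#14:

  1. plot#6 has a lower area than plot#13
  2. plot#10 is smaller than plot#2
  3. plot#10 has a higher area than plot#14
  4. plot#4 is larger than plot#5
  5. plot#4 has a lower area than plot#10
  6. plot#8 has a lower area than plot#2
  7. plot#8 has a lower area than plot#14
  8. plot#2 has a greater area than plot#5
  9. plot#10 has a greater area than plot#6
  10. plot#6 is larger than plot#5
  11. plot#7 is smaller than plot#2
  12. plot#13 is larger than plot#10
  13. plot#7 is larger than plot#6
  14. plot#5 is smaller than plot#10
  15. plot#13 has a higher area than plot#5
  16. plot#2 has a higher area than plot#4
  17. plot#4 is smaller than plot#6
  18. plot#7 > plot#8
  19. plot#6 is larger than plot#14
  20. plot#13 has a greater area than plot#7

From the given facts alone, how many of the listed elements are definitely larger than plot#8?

6

Directly above plot#8: plot#14, plot#7, plot#2.
One step further: plot#6, plot#10, plot#13 (6 so far).
Nothing else is reachable above plot#8; 6 in all.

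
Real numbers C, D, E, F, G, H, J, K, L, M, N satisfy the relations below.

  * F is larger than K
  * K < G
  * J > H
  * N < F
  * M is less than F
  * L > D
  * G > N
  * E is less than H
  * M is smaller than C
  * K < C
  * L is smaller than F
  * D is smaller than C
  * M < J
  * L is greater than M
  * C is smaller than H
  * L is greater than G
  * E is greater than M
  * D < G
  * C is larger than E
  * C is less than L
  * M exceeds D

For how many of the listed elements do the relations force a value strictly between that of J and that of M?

Chaining upward from M reaches: E, C, L, H, F.
Chaining downward from J reaches: D, E, K, C, H.
Strictly between M and J are those in both lists: E, C, H — 3 elements.

3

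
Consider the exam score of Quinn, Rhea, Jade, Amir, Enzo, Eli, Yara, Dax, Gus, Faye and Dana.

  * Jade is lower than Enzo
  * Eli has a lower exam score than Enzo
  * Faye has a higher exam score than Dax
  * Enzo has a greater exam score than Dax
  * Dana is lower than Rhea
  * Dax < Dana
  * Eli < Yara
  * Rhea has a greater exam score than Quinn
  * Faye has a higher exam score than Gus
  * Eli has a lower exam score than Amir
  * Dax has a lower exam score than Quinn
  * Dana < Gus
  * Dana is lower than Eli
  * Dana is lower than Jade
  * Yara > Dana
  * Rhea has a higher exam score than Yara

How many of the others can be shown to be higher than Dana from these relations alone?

8

The elements the relations force above Dana are Eli, Yara, Jade, Amir, Gus, Faye, Enzo, Rhea — no chain reaches any other.
That is 8.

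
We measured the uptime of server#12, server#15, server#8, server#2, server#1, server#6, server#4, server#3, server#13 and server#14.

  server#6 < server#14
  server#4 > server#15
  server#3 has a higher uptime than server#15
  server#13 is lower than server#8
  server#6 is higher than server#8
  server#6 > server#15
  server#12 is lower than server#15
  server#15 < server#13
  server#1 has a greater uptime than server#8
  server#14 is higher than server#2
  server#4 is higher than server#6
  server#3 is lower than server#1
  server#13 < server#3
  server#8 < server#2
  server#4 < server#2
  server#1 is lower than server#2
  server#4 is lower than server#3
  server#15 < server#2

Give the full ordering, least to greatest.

The consecutive links are each given: server#12 < server#15; server#15 < server#13; server#13 < server#8; server#8 < server#6; server#6 < server#4; server#4 < server#3; server#3 < server#1; server#1 < server#2; server#2 < server#14.

server#12 < server#15 < server#13 < server#8 < server#6 < server#4 < server#3 < server#1 < server#2 < server#14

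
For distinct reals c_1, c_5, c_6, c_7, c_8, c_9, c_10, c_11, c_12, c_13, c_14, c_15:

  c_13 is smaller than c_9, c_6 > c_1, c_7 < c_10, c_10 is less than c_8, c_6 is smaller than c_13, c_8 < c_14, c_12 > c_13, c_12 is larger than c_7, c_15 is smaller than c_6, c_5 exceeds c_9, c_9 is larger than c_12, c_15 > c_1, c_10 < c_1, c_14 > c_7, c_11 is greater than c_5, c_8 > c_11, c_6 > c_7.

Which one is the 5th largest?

c_9

Piecing the relations together gives one ordering: c_7 < c_10 < c_1 < c_15 < c_6 < c_13 < c_12 < c_9 < c_5 < c_11 < c_8 < c_14.
The 5th largest is c_9.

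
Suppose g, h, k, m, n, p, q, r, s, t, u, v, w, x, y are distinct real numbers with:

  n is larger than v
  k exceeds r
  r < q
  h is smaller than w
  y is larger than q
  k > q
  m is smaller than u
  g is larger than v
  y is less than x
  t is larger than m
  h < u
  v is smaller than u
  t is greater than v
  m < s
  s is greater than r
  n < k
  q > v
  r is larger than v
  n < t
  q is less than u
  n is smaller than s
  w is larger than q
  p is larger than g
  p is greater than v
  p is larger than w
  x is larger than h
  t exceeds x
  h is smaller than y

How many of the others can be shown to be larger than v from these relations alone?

Directly above v: r, q, g, n, t, u, p.
One step further: y, w, s, k (11 so far).
One step further: x (12 so far).
No other element is forced above v by the given relations, so the count is 12.

12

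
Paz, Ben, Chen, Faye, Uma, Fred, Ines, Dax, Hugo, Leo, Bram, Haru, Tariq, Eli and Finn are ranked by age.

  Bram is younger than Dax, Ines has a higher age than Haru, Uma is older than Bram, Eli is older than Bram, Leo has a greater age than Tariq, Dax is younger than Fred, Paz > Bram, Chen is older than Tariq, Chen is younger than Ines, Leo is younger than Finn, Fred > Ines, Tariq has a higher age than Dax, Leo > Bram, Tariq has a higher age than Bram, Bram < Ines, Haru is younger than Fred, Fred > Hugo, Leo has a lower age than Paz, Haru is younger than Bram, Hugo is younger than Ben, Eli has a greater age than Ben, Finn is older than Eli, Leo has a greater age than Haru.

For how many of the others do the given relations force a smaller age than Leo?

4

Directly below Leo: Haru, Bram, Tariq.
One step further: Dax (4 so far).
No other element is forced below Leo by the given relations, so the count is 4.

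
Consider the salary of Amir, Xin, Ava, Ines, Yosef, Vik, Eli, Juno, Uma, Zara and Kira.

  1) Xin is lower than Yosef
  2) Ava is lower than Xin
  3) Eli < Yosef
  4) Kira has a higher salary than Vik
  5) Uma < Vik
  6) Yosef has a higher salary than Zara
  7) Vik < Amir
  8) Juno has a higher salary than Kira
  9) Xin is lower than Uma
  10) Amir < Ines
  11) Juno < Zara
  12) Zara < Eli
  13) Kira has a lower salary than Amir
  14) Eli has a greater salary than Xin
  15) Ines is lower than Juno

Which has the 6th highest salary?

Amir

Chaining the given pairs: Ava < Xin < Uma < Vik < Kira < Amir < Ines < Juno < Zara < Eli < Yosef.
Counting 6 from the largest end gives Amir.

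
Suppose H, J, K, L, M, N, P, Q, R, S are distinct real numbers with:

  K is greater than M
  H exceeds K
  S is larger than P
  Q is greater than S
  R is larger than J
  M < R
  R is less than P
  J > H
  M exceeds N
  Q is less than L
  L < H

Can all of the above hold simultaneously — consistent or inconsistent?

We have L < H stated directly, yet also H < J < R < P < S < Q < L by chaining the others — so H < L. Contradiction.

inconsistent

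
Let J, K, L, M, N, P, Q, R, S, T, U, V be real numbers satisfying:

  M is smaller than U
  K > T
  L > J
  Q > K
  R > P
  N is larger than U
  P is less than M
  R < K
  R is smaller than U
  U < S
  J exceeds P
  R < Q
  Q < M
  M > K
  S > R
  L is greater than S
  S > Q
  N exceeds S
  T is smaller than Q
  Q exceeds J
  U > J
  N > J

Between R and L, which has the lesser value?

Chaining the given relations: R < K < Q < M < U < S < L.
So R < L; R is the smaller of the two.

R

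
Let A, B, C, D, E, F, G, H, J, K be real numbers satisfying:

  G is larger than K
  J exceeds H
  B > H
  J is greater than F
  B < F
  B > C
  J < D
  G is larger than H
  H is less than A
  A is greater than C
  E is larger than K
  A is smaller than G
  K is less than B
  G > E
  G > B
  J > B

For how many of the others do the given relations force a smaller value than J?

From J the given relations immediately reach H, B, F.
From those, C, K — 5 in total.
Nothing else is reachable below J; 5 in all.

5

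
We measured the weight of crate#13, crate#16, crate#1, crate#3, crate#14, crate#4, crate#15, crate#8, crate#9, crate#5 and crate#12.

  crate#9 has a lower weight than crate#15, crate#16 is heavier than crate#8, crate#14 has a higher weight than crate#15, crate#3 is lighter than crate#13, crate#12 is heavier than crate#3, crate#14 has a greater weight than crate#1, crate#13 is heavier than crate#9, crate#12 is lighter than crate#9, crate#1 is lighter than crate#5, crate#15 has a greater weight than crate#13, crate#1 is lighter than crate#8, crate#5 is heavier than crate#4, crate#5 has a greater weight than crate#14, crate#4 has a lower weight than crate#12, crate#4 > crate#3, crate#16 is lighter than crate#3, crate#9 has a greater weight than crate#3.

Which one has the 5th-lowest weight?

crate#4

The consecutive relations fix a unique order: crate#1 < crate#8 < crate#16 < crate#3 < crate#4 < crate#12 < crate#9 < crate#13 < crate#15 < crate#14 < crate#5.
The 5th smallest is crate#4.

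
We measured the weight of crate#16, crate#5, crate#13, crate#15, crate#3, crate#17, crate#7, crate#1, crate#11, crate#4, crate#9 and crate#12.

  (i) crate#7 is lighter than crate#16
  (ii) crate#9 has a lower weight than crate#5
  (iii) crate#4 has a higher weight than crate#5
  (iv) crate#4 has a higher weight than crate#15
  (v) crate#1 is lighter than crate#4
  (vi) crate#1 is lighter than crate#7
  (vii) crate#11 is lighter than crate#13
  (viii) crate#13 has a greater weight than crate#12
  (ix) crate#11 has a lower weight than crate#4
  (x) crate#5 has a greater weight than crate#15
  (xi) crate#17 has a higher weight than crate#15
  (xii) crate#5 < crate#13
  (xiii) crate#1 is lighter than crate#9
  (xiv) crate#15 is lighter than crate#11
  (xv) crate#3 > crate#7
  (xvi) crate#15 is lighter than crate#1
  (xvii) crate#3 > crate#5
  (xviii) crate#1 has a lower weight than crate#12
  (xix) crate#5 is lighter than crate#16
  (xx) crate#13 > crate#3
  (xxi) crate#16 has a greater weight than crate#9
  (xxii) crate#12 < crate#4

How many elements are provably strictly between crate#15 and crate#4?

Chaining upward from crate#15 reaches: crate#1, crate#7, crate#9, crate#5, crate#11, crate#12, crate#16, crate#17, crate#3, crate#13.
Chaining downward from crate#4 reaches: crate#1, crate#9, crate#5, crate#11, crate#12.
Strictly between crate#15 and crate#4 are those in both lists: crate#1, crate#9, crate#5, crate#11, crate#12 — 5 elements.

5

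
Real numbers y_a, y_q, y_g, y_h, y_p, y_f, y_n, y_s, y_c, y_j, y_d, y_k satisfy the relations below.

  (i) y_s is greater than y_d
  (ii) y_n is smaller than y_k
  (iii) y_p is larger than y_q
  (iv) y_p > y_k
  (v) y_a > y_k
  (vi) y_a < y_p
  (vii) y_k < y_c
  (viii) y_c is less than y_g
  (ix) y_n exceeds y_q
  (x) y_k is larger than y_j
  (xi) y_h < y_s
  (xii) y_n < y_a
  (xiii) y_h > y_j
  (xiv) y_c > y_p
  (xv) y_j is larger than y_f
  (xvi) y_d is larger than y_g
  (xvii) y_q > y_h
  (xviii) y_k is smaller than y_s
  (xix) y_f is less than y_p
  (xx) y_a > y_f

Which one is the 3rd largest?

The consecutive relations fix a unique order: y_f < y_j < y_h < y_q < y_n < y_k < y_a < y_p < y_c < y_g < y_d < y_s.
The 3rd largest is y_g.

y_g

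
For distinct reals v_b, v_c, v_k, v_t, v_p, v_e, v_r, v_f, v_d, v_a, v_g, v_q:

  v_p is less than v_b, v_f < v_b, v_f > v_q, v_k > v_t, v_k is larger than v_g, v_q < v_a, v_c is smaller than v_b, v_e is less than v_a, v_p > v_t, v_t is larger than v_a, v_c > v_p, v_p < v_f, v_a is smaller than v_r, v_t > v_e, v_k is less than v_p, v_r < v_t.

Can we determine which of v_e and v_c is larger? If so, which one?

v_e < v_a < v_r < v_t < v_k < v_p < v_c, by transitivity through v_a, v_r, v_t, v_k, v_p.
So v_c is larger.

v_c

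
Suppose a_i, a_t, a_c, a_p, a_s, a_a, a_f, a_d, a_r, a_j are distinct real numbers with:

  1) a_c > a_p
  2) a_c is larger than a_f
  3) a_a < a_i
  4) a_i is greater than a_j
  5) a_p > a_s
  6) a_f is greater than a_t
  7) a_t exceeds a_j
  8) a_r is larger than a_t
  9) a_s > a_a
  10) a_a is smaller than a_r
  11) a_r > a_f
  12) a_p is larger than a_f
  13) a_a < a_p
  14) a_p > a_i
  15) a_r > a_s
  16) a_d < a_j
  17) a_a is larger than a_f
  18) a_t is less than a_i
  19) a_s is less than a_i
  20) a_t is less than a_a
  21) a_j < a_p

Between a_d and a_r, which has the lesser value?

a_d

Chaining the given relations: a_d < a_j < a_t < a_f < a_a < a_s < a_r.
So a_d < a_r; a_d is the smaller of the two.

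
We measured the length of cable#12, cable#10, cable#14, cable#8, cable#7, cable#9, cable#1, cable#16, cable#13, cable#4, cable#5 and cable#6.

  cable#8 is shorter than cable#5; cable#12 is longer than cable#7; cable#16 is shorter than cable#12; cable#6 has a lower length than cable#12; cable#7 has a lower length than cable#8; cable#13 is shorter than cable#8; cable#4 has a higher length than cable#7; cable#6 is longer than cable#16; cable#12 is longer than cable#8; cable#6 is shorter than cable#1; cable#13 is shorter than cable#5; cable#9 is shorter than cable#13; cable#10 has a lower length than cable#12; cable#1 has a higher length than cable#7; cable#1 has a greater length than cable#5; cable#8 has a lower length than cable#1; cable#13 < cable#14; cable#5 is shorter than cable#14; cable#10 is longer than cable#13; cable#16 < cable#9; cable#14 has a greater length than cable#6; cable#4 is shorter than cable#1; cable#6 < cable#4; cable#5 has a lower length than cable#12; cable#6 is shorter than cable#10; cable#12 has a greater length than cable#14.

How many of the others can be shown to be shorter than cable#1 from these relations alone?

8

The elements the relations force below cable#1 are cable#16, cable#7, cable#9, cable#13, cable#8, cable#6, cable#5, cable#4 — no chain reaches any other.
That is 8.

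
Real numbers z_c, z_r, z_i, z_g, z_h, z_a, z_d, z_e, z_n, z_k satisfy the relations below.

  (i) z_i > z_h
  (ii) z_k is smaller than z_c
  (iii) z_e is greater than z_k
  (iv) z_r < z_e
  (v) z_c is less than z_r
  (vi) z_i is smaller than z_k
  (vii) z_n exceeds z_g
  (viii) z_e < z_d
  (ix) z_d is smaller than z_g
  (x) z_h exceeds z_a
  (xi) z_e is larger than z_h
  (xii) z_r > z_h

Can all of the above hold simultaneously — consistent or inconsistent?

The single ordering z_a < z_h < z_i < z_k < z_c < z_r < z_e < z_d < z_g < z_n satisfies every listed relation, so no contradiction arises.

consistent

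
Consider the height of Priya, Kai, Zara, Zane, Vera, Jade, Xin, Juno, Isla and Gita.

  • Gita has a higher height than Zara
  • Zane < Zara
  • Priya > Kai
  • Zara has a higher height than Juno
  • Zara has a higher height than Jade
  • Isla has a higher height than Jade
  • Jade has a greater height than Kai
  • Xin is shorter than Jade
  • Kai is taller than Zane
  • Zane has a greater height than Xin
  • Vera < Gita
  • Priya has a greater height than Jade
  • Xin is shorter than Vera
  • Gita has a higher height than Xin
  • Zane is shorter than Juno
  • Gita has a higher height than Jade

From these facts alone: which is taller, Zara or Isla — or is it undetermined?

Following every chain through Zara: above Zara we get Gita; below Zara we get Xin, Zane, Kai, Juno, Jade.
Isla is not reached, and no chain runs the other way from Isla to Zara.
So the given relations leave the order of Zara and Isla undetermined.

undetermined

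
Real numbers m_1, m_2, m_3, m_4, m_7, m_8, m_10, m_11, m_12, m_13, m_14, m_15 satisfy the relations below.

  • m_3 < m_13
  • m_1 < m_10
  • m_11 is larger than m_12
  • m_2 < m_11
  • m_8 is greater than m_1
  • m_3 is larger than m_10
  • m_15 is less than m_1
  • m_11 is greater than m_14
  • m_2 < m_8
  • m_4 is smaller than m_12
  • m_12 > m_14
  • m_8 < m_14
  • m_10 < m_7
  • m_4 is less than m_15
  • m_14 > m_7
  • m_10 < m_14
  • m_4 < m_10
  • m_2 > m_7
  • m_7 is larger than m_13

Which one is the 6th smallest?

m_13

The consecutive relations fix a unique order: m_4 < m_15 < m_1 < m_10 < m_3 < m_13 < m_7 < m_2 < m_8 < m_14 < m_12 < m_11.
The 6th smallest is m_13.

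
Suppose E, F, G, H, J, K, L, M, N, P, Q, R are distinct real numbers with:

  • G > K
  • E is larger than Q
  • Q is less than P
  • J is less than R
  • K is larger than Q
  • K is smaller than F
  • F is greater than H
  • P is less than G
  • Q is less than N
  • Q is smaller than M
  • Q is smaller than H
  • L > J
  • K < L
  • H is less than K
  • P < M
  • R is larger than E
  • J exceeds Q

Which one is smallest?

Q

J is not least since Q < J; P is not least since Q < P; H is not least since Q < H; E is not least since Q < E; M is not least since Q < M; K is not least since Q < K; F is not least since H < F; N is not least since Q < N; R is not least since E < R; G is not least since P < G; L is not least since K < L.
Only Q has nothing below it, so Q is the smallest.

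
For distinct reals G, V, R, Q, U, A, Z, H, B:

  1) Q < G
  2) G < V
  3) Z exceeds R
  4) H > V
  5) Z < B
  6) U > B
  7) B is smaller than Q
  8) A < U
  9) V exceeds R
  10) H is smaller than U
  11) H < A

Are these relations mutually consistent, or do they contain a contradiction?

consistent

Every relation is compatible with R < Z < B < Q < G < V < H < A < U; the set is consistent.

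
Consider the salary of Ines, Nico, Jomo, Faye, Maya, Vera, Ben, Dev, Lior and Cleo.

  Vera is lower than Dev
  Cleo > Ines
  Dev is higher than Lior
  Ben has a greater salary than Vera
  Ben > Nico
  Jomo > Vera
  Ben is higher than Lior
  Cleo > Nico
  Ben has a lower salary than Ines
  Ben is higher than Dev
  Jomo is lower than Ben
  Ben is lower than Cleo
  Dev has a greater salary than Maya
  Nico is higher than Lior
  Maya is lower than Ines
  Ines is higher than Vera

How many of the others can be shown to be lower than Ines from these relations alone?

Directly below Ines: Vera, Maya, Ben.
One step further: Jomo, Lior, Nico, Dev (7 so far).
Nothing else is reachable below Ines; 7 in all.

7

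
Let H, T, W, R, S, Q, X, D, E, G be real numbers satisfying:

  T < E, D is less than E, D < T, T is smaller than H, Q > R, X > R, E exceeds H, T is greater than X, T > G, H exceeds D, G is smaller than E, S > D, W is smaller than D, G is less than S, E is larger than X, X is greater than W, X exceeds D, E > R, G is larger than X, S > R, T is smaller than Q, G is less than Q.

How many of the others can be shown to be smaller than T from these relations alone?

From T the given relations immediately reach D, X, G.
From those, W, R — 5 in total.
No other element is forced below T by the given relations, so the count is 5.

5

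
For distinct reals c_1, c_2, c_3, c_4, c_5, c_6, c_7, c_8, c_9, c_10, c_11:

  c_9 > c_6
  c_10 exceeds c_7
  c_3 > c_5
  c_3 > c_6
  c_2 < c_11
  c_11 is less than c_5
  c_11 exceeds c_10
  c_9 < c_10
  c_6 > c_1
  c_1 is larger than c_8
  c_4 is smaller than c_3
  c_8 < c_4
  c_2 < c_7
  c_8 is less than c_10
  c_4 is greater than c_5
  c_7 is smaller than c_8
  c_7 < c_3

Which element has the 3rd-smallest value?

c_8

Piecing the relations together gives one ordering: c_2 < c_7 < c_8 < c_1 < c_6 < c_9 < c_10 < c_11 < c_5 < c_4 < c_3.
Counting 3 from the smallest end gives c_8.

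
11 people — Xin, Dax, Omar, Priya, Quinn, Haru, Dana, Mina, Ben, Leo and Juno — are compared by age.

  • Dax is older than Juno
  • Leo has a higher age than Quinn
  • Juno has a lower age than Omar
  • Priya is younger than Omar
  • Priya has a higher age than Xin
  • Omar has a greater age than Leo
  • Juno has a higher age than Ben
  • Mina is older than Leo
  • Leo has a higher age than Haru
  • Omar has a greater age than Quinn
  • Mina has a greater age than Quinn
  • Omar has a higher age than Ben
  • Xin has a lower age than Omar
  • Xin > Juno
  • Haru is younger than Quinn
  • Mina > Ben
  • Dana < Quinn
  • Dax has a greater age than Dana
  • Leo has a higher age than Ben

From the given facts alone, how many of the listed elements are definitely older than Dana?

From Dana the given relations immediately reach Quinn, Dax.
From those, Leo, Mina, Omar — 5 in total.
Nothing else is reachable above Dana; 5 in all.

5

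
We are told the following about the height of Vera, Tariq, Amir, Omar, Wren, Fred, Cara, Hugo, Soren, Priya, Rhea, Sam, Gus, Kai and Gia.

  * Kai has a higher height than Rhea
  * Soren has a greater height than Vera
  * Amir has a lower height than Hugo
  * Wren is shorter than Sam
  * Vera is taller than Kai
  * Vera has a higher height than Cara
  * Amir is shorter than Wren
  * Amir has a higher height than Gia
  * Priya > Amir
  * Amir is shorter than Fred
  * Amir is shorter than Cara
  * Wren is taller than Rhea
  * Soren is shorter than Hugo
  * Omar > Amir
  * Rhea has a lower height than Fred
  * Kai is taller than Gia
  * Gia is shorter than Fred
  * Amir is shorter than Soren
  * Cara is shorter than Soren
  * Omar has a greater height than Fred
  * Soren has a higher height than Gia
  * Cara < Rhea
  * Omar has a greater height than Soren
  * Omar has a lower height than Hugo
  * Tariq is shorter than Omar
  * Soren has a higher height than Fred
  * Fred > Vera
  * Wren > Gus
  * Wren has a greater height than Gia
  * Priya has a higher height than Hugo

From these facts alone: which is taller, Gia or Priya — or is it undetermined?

Following the relations from Gia: Gia < Amir < Cara < Rhea < Kai < Vera < Fred < Soren < Omar < Hugo < Priya.
So Priya is taller.

Priya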